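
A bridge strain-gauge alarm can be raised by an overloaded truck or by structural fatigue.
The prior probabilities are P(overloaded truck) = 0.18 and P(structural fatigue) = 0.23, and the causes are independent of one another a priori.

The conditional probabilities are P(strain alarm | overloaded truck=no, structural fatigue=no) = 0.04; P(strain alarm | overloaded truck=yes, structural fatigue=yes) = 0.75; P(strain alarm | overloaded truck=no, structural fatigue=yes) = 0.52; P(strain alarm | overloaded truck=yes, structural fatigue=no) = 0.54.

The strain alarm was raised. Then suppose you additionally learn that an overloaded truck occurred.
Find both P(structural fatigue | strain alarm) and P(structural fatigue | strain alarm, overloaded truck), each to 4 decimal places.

P(structural fatigue | strain alarm) ≈ 0.5633; P(structural fatigue | strain alarm, overloaded truck) ≈ 0.2932

By total probability over the 4 (overloaded truck, structural fatigue) configurations:
  P(strain alarm) = 0.04×0.82×0.77 + 0.52×0.82×0.23 + 0.54×0.18×0.77 + 0.75×0.18×0.23
        = 0.025256 + 0.098072 + 0.074844 + 0.031050 = 0.229222
Configurations with structural fatigue contribute 0.129122, so
  P(structural fatigue | strain alarm) = 0.129122 / 0.229222 ≈ 0.5633

Now also conditioning on overloaded truck=true:
P(strain alarm | overloaded truck) = 0.54×0.77 + 0.75×0.23 = 0.415800 + 0.172500 = 0.588300
Restricting to configurations with structural fatigue present: 0.75×0.23 = 0.172500.
Hence the posterior is 0.172500/0.588300 ≈ 0.2932.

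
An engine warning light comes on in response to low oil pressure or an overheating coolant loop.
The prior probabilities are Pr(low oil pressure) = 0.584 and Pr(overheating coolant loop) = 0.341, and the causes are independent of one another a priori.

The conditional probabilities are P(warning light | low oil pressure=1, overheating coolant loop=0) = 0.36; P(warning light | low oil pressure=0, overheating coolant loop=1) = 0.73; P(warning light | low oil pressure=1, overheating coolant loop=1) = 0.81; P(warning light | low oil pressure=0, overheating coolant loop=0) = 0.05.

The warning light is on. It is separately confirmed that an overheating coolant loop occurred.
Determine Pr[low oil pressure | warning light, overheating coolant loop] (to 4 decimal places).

Pr[low oil pressure | warning light, overheating coolant loop] ≈ 0.6090

By total probability over both values of low oil pressure:
  P(warning light | overheating coolant loop) = 0.73*0.416 + 0.81*0.584
        = 0.303680 + 0.473040 = 0.776720
The terms with low oil pressure present sum to 0.473040, so
  P(low oil pressure | warning light, overheating coolant loop) = 0.473040 / 0.776720 ≈ 0.6090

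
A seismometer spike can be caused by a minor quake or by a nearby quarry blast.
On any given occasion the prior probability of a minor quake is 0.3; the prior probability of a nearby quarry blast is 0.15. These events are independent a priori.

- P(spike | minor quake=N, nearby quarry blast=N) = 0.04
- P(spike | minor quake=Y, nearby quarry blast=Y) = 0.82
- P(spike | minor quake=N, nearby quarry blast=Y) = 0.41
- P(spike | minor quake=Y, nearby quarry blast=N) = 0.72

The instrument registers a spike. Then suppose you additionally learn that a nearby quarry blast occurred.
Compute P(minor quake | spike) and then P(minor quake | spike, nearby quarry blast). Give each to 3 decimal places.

P(minor quake | spike) ≈ 0.767; P(minor quake | spike, nearby quarry blast) ≈ 0.462

P(spike) = 0.04·0.7·0.85 + 0.41·0.7·0.15 + 0.72·0.3·0.85 + 0.82·0.3·0.15 = 0.023800 + 0.043050 + 0.183600 + 0.036900 = 0.287350
The minor quake-present share is 0.183600 + 0.036900 = 0.220500.
So P(minor quake | spike) = 0.220500/0.287350 ≈ 0.767.

Now condition on the additional information:
Enumerate both values of minor quake and weight by the priors:
  P(spike | nearby quarry blast) = 0.41*0.7 + 0.82*0.3
        = 0.287000 + 0.246000 = 0.533000
Configurations with minor quake contribute 0.246000, so
  P(minor quake | spike, nearby quarry blast) = 0.246000 / 0.533000 ≈ 0.462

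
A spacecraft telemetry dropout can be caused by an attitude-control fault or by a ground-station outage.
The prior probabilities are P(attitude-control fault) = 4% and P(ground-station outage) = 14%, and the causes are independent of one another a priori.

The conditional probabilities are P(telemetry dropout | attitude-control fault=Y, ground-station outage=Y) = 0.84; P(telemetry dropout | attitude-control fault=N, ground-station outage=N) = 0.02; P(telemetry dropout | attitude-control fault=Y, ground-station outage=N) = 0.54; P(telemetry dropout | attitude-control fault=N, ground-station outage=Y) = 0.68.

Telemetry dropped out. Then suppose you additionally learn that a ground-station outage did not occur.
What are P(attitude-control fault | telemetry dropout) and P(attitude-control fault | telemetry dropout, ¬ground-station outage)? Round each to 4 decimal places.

P(telemetry dropout) = 0.02*0.96*0.86 + 0.68*0.96*0.14 + 0.54*0.04*0.86 + 0.84*0.04*0.14 = 0.016512 + 0.091392 + 0.018576 + 0.004704 = 0.131184
The attitude-control fault-present share is 0.018576 + 0.004704 = 0.023280.
P(attitude-control fault | telemetry dropout) = 0.023280 / 0.131184 ≈ 0.1775

Now also conditioning on ground-station outage≠true:
P(telemetry dropout | ¬ground-station outage) = 0.02×0.96 + 0.54×0.04 = 0.019200 + 0.021600 = 0.040800
Of this, 0.021600 comes from 0.54×0.04 (the attitude-control fault=true cases).
So P(attitude-control fault | telemetry dropout, ¬ground-station outage) = 0.021600/0.040800 ≈ 0.5294.
Ruling out ground-station outage raises the posterior on attitude-control fault — the flip side of explaining away.

P(attitude-control fault | telemetry dropout) ≈ 0.1775; P(attitude-control fault | telemetry dropout, ¬ground-station outage) ≈ 0.5294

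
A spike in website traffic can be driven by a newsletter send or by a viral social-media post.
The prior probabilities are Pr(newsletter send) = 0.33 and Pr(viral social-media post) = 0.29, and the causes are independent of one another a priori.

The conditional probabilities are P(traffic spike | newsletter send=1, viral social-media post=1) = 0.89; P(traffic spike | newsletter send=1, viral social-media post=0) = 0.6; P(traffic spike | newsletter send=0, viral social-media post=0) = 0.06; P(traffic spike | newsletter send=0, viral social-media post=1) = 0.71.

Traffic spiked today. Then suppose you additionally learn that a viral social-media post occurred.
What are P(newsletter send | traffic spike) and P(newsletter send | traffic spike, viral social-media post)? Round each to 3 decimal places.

P(traffic spike) = 0.06*0.67*0.71 + 0.71*0.67*0.29 + 0.6*0.33*0.71 + 0.89*0.33*0.29 = 0.028542 + 0.137953 + 0.140580 + 0.085173 = 0.392248
Restricting to configurations with newsletter send present: 0.140580 + 0.085173 = 0.225753.
So P(newsletter send | traffic spike) = 0.225753/0.392248 ≈ 0.576.

Now condition on the additional information:
By total probability over both values of newsletter send:
  P(traffic spike | viral social-media post) = 0.71×0.67 + 0.89×0.33
        = 0.475700 + 0.293700 = 0.769400
The terms with newsletter send present sum to 0.293700, so
  P(newsletter send | traffic spike, viral social-media post) = 0.293700 / 0.769400 ≈ 0.382

P(newsletter send | traffic spike) ≈ 0.576; P(newsletter send | traffic spike, viral social-media post) ≈ 0.382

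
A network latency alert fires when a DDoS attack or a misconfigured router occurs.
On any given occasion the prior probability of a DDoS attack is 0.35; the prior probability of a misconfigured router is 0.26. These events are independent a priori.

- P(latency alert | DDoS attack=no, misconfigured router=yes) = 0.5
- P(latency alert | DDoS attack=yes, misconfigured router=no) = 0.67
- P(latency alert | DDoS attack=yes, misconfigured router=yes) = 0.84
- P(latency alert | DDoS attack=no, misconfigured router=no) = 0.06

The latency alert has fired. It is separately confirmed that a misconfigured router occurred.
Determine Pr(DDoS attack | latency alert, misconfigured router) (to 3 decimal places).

P(latency alert | misconfigured router) = 0.5×0.65 + 0.84×0.35 = 0.325000 + 0.294000 = 0.619000
The DDoS attack-present share is 0.84×0.35 = 0.294000.
Hence the posterior is 0.294000/0.619000 ≈ 0.475.

Pr(DDoS attack | latency alert, misconfigured router) ≈ 0.475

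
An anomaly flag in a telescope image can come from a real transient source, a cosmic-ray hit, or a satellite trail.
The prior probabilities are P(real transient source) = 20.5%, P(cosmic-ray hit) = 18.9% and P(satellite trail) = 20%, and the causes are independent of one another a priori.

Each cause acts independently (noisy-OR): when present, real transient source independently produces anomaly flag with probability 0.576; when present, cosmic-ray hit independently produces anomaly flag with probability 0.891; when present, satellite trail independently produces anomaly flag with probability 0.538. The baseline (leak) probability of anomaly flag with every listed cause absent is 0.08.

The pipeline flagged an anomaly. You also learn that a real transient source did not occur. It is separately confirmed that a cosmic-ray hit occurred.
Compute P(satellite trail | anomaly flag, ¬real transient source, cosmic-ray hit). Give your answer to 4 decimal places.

P(satellite trail | anomaly flag, ¬real transient source, cosmic-ray hit) ≈ 0.2095

Under noisy-OR, P(anomaly flag | causes) = 1 − (1−0.08)·∏(1−qᵢ) over the active causes.
Numerator (weight on configurations with satellite trail): 0.953671*0.2 = 0.190734
Normalizer over all consistent configurations: 0.89972*0.8 + 0.953671*0.2 = 0.910510
Posterior = 0.190734 / 0.910510 ≈ 0.2095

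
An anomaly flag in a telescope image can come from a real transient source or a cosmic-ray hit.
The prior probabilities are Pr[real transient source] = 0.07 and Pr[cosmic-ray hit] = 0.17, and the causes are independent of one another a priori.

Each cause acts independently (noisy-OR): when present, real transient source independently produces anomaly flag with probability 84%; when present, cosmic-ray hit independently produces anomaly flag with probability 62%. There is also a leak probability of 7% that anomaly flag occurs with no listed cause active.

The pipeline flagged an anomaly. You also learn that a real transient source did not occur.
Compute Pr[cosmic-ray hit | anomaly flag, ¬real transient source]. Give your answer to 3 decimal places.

Under noisy-OR, P(anomaly flag | causes) = 1 − (1−0.07)·∏(1−qᵢ) over the active causes.
Sum P(anomaly flag|·) weighted by the priors over both values of cosmic-ray hit:
  P(anomaly flag | ¬real transient source) = 0.07·0.83 + 0.6466·0.17
        = 0.058100 + 0.109922 = 0.168022
Configurations with cosmic-ray hit contribute 0.109922, so
  P(cosmic-ray hit | anomaly flag, ¬real transient source) = 0.109922 / 0.168022 ≈ 0.654

Pr[cosmic-ray hit | anomaly flag, ¬real transient source] ≈ 0.654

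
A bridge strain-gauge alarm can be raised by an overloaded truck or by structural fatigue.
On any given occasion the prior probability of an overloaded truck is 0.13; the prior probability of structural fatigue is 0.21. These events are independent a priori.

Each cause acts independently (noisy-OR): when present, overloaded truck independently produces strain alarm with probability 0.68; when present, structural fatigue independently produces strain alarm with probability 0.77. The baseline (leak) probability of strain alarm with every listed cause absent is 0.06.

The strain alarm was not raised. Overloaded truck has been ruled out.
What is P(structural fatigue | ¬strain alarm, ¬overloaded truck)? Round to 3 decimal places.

P(structural fatigue | ¬strain alarm, ¬overloaded truck) ≈ 0.058

Under noisy-OR, P(strain alarm | causes) = 1 − (1−0.06)·∏(1−qᵢ) over the active causes.
P(¬strain alarm | ¬overloaded truck) = 0.94·0.79 + 0.2162·0.21 = 0.742600 + 0.045402 = 0.788002
Restricting to configurations with structural fatigue present: 0.2162·0.21 = 0.045402.
Hence the posterior is 0.045402/0.788002 ≈ 0.058.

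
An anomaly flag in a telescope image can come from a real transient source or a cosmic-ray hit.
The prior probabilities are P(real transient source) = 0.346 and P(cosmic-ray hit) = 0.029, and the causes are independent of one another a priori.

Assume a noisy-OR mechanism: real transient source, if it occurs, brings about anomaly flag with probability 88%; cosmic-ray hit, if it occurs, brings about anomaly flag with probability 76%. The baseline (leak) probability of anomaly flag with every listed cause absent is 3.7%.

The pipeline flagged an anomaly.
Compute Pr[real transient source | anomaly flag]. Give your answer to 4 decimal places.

Under noisy-OR, P(anomaly flag | causes) = 1 − (1−0.037)·∏(1−qᵢ) over the active causes.
By total probability over the 4 (real transient source, cosmic-ray hit) configurations:
  P(anomaly flag) = 0.037·0.654·0.971 + 0.76888·0.654·0.029 + 0.88444·0.346·0.971 + 0.972266·0.346·0.029
        = 0.023496 + 0.014583 + 0.297142 + 0.009756 = 0.344977
The terms with real transient source present sum to 0.306898, so
  P(real transient source | anomaly flag) = 0.306898 / 0.344977 ≈ 0.8896

Pr[real transient source | anomaly flag] ≈ 0.8896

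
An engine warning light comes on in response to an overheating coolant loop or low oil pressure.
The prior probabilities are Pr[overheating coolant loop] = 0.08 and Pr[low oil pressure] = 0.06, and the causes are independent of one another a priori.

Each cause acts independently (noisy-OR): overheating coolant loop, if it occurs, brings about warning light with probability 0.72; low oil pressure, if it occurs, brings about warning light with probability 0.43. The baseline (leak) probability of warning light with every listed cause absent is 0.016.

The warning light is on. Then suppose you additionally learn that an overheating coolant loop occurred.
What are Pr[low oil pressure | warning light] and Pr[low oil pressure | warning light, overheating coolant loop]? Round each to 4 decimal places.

Under noisy-OR, P(warning light | causes) = 1 − (1−0.016)·∏(1−qᵢ) over the active causes.
For the numerator, keep only low oil pressure=true terms: 0.024239 + 0.004046 = 0.028285
Normalizer over all consistent configurations: 0.016×0.92×0.94 + 0.43912×0.92×0.06 + 0.72448×0.08×0.94 + 0.842954×0.08×0.06 = 0.096603
Posterior = 0.028285 / 0.096603 ≈ 0.2928

Now also conditioning on overheating coolant loop=true:
Enumerate both values of low oil pressure and weight by the priors:
  P(warning light | overheating coolant loop) = 0.72448·0.94 + 0.842954·0.06
        = 0.681011 + 0.050577 = 0.731588
The terms with low oil pressure present sum to 0.050577, so
  P(low oil pressure | warning light, overheating coolant loop) = 0.050577 / 0.731588 ≈ 0.0691
The drop from 0.2928 to 0.0691 is the explaining-away (discounting) effect.

Pr[low oil pressure | warning light] ≈ 0.2928; Pr[low oil pressure | warning light, overheating coolant loop] ≈ 0.0691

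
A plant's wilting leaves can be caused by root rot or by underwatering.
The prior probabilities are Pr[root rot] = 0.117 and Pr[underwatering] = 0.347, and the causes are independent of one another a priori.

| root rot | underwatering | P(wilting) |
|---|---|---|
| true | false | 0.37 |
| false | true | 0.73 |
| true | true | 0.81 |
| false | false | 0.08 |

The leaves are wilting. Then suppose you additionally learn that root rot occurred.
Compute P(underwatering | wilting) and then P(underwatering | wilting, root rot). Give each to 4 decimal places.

P(underwatering | wilting) ≈ 0.7752; P(underwatering | wilting, root rot) ≈ 0.5377

For the numerator, keep only underwatering=true terms: 0.223673 + 0.032885 = 0.256558
The normalizing constant is 0.08·0.883·0.653 + 0.73·0.883·0.347 + 0.37·0.117·0.653 + 0.81·0.117·0.347 = 0.330954
Posterior = 0.256558 / 0.330954 ≈ 0.7752

Now also conditioning on root rot=true:
For the numerator, keep only underwatering=true terms: 0.81·0.347 = 0.281070
The normalizing constant is 0.37·0.653 + 0.81·0.347 = 0.522680
Posterior = 0.281070 / 0.522680 ≈ 0.5377
— root rot explains away the evidence for underwatering.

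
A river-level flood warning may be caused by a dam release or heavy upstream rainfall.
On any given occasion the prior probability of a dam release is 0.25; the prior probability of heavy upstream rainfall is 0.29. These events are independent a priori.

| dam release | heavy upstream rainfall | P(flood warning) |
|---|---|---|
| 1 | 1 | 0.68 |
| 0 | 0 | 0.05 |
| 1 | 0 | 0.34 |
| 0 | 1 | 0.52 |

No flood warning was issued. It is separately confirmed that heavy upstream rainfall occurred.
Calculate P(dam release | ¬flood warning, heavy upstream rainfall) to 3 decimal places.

P(dam release | ¬flood warning, heavy upstream rainfall) ≈ 0.182

By total probability over both values of dam release:
  P(¬flood warning | heavy upstream rainfall) = 0.48*0.75 + 0.32*0.25
        = 0.360000 + 0.080000 = 0.440000
Keeping only the dam release-present terms gives 0.080000, so
  P(dam release | ¬flood warning, heavy upstream rainfall) = 0.080000 / 0.440000 ≈ 0.182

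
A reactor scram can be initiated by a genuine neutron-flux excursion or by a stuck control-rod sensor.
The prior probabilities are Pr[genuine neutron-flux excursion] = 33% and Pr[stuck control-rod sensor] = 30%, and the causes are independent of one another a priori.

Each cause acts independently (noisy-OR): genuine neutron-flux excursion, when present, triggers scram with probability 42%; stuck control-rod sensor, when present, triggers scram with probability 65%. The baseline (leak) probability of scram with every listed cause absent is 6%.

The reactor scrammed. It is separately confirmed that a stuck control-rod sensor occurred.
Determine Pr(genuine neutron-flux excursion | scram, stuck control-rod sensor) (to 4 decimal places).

Under noisy-OR, P(scram | causes) = 1 − (1−0.06)·∏(1−qᵢ) over the active causes.
Sum P(scram|·) weighted by the priors over both values of genuine neutron-flux excursion:
  P(scram | stuck control-rod sensor) = 0.671×0.67 + 0.80918×0.33
        = 0.449570 + 0.267029 = 0.716599
Keeping only the genuine neutron-flux excursion-present terms gives 0.267029, so
  P(genuine neutron-flux excursion | scram, stuck control-rod sensor) = 0.267029 / 0.716599 ≈ 0.3726

Pr(genuine neutron-flux excursion | scram, stuck control-rod sensor) ≈ 0.3726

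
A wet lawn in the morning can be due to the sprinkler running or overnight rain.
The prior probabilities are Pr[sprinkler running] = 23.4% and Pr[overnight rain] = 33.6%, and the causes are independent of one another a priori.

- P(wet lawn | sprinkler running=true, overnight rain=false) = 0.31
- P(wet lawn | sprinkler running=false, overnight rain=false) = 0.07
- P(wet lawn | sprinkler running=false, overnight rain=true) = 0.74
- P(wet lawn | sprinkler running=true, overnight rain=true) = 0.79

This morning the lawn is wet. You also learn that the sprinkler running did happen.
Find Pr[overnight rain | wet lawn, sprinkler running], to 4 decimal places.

P(wet lawn | sprinkler running) = 0.31×0.664 + 0.79×0.336 = 0.205840 + 0.265440 = 0.471280
Of this, 0.265440 comes from 0.79×0.336 (the overnight rain=true cases).
P(overnight rain | wet lawn, sprinkler running) = 0.265440 / 0.471280 ≈ 0.5632

Pr[overnight rain | wet lawn, sprinkler running] ≈ 0.5632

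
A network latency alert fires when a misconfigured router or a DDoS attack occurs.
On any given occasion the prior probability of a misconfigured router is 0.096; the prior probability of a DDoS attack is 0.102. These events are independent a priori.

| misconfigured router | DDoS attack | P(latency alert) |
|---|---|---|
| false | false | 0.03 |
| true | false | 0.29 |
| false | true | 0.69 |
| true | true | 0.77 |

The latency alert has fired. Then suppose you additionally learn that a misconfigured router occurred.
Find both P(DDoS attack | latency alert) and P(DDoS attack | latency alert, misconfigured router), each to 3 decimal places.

P(DDoS attack | latency alert) ≈ 0.590; P(DDoS attack | latency alert, misconfigured router) ≈ 0.232

P(latency alert) = 0.03·0.904·0.898 + 0.69·0.904·0.102 + 0.29·0.096·0.898 + 0.77·0.096·0.102 = 0.024354 + 0.063624 + 0.025000 + 0.007540 = 0.120518
Restricting to configurations with DDoS attack present: 0.063624 + 0.007540 = 0.071164.
Hence the posterior is 0.071164/0.120518 ≈ 0.590.

With the extra evidence:
Sum P(latency alert|·) weighted by the priors over both values of DDoS attack:
  P(latency alert | misconfigured router) = 0.29·0.898 + 0.77·0.102
        = 0.260420 + 0.078540 = 0.338960
Keeping only the DDoS attack-present terms gives 0.078540, so
  P(DDoS attack | latency alert, misconfigured router) = 0.078540 / 0.338960 ≈ 0.232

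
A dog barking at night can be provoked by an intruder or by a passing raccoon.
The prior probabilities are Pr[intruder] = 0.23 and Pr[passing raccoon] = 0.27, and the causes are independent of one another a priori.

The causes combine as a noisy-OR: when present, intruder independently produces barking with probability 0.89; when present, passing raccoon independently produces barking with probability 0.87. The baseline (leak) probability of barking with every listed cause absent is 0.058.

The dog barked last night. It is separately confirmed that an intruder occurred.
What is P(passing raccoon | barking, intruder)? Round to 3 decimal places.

Under noisy-OR, P(barking | causes) = 1 − (1−0.058)·∏(1−qᵢ) over the active causes.
Enumerate both values of passing raccoon and weight by the priors:
  P(barking | intruder) = 0.89638*0.73 + 0.986529*0.27
        = 0.654357 + 0.266363 = 0.920720
Keeping only the passing raccoon-present terms gives 0.266363, so
  P(passing raccoon | barking, intruder) = 0.266363 / 0.920720 ≈ 0.289

P(passing raccoon | barking, intruder) ≈ 0.289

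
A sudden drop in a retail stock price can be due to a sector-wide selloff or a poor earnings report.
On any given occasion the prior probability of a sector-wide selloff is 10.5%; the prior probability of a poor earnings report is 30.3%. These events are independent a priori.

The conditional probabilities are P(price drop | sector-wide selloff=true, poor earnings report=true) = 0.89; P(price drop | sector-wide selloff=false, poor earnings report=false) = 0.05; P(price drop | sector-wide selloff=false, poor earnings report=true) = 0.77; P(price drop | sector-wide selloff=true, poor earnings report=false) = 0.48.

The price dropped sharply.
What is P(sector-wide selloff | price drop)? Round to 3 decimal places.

Weight on sector-wide selloff=true, given the evidence: 0.035129 + 0.028315 = 0.063444
Denominator P(price drop): 0.05*0.895*0.697 + 0.77*0.895*0.303 + 0.48*0.105*0.697 + 0.89*0.105*0.303 = 0.303447
Posterior = 0.063444 / 0.303447 ≈ 0.209

P(sector-wide selloff | price drop) ≈ 0.209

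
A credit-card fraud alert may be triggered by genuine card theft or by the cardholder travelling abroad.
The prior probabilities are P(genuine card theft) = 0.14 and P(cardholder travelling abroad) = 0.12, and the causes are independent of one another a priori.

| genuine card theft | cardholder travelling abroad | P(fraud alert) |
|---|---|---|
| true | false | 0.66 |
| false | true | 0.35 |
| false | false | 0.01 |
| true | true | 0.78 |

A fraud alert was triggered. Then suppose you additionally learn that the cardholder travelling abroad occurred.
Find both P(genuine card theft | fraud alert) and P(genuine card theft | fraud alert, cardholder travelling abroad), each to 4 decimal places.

For the numerator, keep only genuine card theft=true terms: 0.081312 + 0.013104 = 0.094416
The normalizing constant is 0.01*0.86*0.88 + 0.35*0.86*0.12 + 0.66*0.14*0.88 + 0.78*0.14*0.12 = 0.138104
Posterior = 0.094416 / 0.138104 ≈ 0.6837

Now also conditioning on cardholder travelling abroad=true:
By total probability over both values of genuine card theft:
  P(fraud alert | cardholder travelling abroad) = 0.35·0.86 + 0.78·0.14
        = 0.301000 + 0.109200 = 0.410200
Keeping only the genuine card theft-present terms gives 0.109200, so
  P(genuine card theft | fraud alert, cardholder travelling abroad) = 0.109200 / 0.410200 ≈ 0.2662
This is intercausal reasoning (explaining away): once cardholder travelling abroad accounts for the fraud alert, genuine card theft becomes less likely.

P(genuine card theft | fraud alert) ≈ 0.6837; P(genuine card theft | fraud alert, cardholder travelling abroad) ≈ 0.2662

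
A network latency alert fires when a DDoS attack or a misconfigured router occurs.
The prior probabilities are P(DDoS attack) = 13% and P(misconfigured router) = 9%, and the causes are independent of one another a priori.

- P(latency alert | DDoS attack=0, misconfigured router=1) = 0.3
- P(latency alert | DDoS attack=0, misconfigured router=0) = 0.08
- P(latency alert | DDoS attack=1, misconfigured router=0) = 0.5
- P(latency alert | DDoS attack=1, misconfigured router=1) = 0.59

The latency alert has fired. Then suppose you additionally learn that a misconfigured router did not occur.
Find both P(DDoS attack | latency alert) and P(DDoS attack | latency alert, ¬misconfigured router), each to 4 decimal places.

Numerator (weight on configurations with DDoS attack): 0.059150 + 0.006903 = 0.066053
The normalizing constant is 0.08·0.87·0.91 + 0.3·0.87·0.09 + 0.5·0.13·0.91 + 0.59·0.13·0.09 = 0.152879
Posterior = 0.066053 / 0.152879 ≈ 0.4321

Now also conditioning on misconfigured router≠true:
By total probability over both values of DDoS attack:
  P(latency alert | ¬misconfigured router) = 0.08·0.87 + 0.5·0.13
        = 0.069600 + 0.065000 = 0.134600
Configurations with DDoS attack contribute 0.065000, so
  P(DDoS attack | latency alert, ¬misconfigured router) = 0.065000 / 0.134600 ≈ 0.4829

P(DDoS attack | latency alert) ≈ 0.4321; P(DDoS attack | latency alert, ¬misconfigured router) ≈ 0.4829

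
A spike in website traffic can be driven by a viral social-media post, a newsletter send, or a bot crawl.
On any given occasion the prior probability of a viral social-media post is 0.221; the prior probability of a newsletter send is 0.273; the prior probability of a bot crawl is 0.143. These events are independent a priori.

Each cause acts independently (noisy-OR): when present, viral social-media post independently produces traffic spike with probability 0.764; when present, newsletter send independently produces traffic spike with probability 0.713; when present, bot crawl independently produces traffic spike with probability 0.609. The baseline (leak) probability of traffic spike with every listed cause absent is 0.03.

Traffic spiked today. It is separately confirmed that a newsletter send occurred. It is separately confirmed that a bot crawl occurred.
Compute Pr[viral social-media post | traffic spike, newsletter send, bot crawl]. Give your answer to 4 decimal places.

Pr[viral social-media post | traffic spike, newsletter send, bot crawl] ≈ 0.2367

Under noisy-OR, P(traffic spike | causes) = 1 − (1−0.03)·∏(1−qᵢ) over the active causes.
Sum P(traffic spike|·) weighted by the priors over both values of viral social-media post:
  P(traffic spike | newsletter send, bot crawl) = 0.89115*0.779 + 0.974311*0.221
        = 0.694206 + 0.215323 = 0.909529
The terms with viral social-media post present sum to 0.215323, so
  P(viral social-media post | traffic spike, newsletter send, bot crawl) = 0.215323 / 0.909529 ≈ 0.2367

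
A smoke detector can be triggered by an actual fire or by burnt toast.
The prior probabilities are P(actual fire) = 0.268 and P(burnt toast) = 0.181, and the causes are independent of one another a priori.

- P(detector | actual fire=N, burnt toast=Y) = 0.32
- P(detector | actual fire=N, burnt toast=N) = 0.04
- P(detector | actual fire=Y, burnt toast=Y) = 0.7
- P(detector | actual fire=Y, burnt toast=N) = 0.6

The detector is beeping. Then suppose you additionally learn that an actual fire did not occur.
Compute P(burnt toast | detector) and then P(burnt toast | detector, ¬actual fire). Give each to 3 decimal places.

Sum P(detector|·) weighted by the priors over the 4 (actual fire, burnt toast) configurations:
  P(detector) = 0.04*0.732*0.819 + 0.32*0.732*0.181 + 0.6*0.268*0.819 + 0.7*0.268*0.181
        = 0.023980 + 0.042397 + 0.131695 + 0.033956 = 0.232028
The terms with burnt toast present sum to 0.076353, so
  P(burnt toast | detector) = 0.076353 / 0.232028 ≈ 0.329

Now also conditioning on actual fire≠true:
Enumerate both values of burnt toast and weight by the priors:
  P(detector | ¬actual fire) = 0.04×0.819 + 0.32×0.181
        = 0.032760 + 0.057920 = 0.090680
Keeping only the burnt toast-present terms gives 0.057920, so
  P(burnt toast | detector, ¬actual fire) = 0.057920 / 0.090680 ≈ 0.639
With actual fire excluded, burnt toast must carry more of the explanatory weight for the detector.

P(burnt toast | detector) ≈ 0.329; P(burnt toast | detector, ¬actual fire) ≈ 0.639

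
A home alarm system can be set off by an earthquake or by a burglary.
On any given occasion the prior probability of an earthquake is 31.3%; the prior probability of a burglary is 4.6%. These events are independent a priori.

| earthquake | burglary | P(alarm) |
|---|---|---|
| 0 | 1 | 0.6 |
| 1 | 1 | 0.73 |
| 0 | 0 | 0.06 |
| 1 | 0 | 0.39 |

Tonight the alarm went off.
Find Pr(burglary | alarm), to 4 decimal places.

P(alarm) = 0.06×0.687×0.954 + 0.6×0.687×0.046 + 0.39×0.313×0.954 + 0.73×0.313×0.046 = 0.039324 + 0.018961 + 0.116455 + 0.010511 = 0.185251
The burglary-present share is 0.018961 + 0.010511 = 0.029472.
So P(burglary | alarm) = 0.029472/0.185251 ≈ 0.1591.

Pr(burglary | alarm) ≈ 0.1591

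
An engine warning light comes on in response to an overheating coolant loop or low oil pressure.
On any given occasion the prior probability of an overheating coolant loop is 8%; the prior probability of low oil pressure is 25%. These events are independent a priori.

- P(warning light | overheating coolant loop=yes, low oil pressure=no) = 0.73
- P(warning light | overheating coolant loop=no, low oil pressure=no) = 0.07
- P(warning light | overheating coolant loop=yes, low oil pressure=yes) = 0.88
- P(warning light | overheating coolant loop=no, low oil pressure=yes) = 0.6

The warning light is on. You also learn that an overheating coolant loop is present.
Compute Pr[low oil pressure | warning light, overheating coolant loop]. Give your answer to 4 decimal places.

Pr[low oil pressure | warning light, overheating coolant loop] ≈ 0.2866

P(warning light | overheating coolant loop) = 0.73×0.75 + 0.88×0.25 = 0.547500 + 0.220000 = 0.767500
Of this, 0.220000 comes from 0.88×0.25 (the low oil pressure=true cases).
P(low oil pressure | warning light, overheating coolant loop) = 0.220000 / 0.767500 ≈ 0.2866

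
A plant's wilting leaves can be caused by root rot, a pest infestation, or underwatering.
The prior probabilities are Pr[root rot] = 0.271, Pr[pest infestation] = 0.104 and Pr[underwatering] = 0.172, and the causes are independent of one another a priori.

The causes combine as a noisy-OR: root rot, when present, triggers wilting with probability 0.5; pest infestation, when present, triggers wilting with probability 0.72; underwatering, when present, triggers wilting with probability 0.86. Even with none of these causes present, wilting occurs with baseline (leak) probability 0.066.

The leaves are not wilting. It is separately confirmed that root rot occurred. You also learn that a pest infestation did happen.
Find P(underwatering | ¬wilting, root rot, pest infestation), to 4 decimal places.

Under noisy-OR, P(wilting | causes) = 1 − (1−0.066)·∏(1−qᵢ) over the active causes.
P(¬wilting | root rot, pest infestation) = 0.13076·0.828 + 0.018306·0.172 = 0.108269 + 0.003149 = 0.111418
Of this, 0.003149 comes from 0.018306·0.172 (the underwatering=true cases).
P(underwatering | ¬wilting, root rot, pest infestation) = 0.003149 / 0.111418 ≈ 0.0283

P(underwatering | ¬wilting, root rot, pest infestation) ≈ 0.0283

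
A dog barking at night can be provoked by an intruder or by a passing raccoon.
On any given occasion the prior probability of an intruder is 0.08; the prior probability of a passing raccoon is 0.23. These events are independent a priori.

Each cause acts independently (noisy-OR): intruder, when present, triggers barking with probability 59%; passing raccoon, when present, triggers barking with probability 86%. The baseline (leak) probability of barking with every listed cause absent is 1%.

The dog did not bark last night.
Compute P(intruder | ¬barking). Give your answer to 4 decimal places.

Under noisy-OR, P(barking | causes) = 1 − (1−0.01)·∏(1−qᵢ) over the active causes.
For the numerator, keep only intruder=true terms: 0.025003 + 0.001046 = 0.026049
Normalizer over all consistent configurations: 0.99·0.92·0.77 + 0.1386·0.92·0.23 + 0.4059·0.08·0.77 + 0.056826·0.08·0.23 = 0.756693
Posterior = 0.026049 / 0.756693 ≈ 0.0344

P(intruder | ¬barking) ≈ 0.0344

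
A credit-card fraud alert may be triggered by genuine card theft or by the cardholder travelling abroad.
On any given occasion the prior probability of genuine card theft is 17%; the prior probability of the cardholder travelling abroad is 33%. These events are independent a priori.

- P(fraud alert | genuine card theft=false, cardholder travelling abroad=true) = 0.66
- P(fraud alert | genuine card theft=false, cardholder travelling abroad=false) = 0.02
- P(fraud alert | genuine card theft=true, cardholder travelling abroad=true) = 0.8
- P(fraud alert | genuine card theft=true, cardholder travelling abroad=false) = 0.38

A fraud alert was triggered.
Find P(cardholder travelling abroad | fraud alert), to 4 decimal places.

P(cardholder travelling abroad | fraud alert) ≈ 0.8057

Weight on cardholder travelling abroad=true, given the evidence: 0.180774 + 0.044880 = 0.225654
Normalizer over all consistent configurations: 0.02·0.83·0.67 + 0.66·0.83·0.33 + 0.38·0.17·0.67 + 0.8·0.17·0.33 = 0.280058
Posterior = 0.225654 / 0.280058 ≈ 0.8057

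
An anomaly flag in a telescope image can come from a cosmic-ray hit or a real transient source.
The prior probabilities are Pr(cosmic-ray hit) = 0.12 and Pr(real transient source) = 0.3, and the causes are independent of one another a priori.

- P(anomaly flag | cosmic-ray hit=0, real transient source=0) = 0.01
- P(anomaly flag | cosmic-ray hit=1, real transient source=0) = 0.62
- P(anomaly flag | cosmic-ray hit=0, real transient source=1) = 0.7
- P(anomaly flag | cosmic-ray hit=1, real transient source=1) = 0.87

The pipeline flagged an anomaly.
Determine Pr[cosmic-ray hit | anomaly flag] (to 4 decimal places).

Pr[cosmic-ray hit | anomaly flag] ≈ 0.3040

For the numerator, keep only cosmic-ray hit=true terms: 0.052080 + 0.031320 = 0.083400
The normalizing constant is 0.01*0.88*0.7 + 0.7*0.88*0.3 + 0.62*0.12*0.7 + 0.87*0.12*0.3 = 0.274360
Posterior = 0.083400 / 0.274360 ≈ 0.3040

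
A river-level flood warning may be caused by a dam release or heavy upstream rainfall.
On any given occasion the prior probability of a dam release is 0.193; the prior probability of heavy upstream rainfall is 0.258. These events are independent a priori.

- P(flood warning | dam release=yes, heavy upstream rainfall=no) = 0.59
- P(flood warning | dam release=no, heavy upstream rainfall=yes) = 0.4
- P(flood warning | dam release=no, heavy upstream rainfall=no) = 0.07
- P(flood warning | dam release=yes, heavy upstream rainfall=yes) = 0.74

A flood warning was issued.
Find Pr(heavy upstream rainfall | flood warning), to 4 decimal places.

Pr(heavy upstream rainfall | flood warning) ≈ 0.4873

For the numerator, keep only heavy upstream rainfall=true terms: 0.083282 + 0.036848 = 0.120130
Denominator P(flood warning): 0.07·0.807·0.742 + 0.4·0.807·0.258 + 0.59·0.193·0.742 + 0.74·0.193·0.258 = 0.246538
Posterior = 0.120130 / 0.246538 ≈ 0.4873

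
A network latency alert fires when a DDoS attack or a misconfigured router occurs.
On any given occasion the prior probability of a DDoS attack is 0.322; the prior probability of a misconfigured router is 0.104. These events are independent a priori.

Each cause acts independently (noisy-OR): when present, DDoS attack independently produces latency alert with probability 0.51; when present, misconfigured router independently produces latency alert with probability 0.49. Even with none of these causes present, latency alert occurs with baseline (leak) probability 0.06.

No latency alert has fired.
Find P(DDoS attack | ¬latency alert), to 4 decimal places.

Under noisy-OR, P(latency alert | causes) = 1 − (1−0.06)·∏(1−qᵢ) over the active causes.
Enumerate the 4 (DDoS attack, misconfigured router) configurations and weight by the priors:
  P(¬latency alert) = 0.94*0.678*0.896 + 0.4794*0.678*0.104 + 0.4606*0.322*0.896 + 0.234906*0.322*0.104
        = 0.571039 + 0.033803 + 0.132889 + 0.007867 = 0.745598
Configurations with DDoS attack contribute 0.140756, so
  P(DDoS attack | ¬latency alert) = 0.140756 / 0.745598 ≈ 0.1888

P(DDoS attack | ¬latency alert) ≈ 0.1888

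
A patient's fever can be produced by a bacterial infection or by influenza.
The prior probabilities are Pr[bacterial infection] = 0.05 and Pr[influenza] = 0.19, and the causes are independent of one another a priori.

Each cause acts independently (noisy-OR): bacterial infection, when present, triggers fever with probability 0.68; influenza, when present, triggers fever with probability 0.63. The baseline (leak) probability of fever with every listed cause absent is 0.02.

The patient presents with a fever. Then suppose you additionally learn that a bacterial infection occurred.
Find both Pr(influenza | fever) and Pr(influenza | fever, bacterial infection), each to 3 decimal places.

Pr(influenza | fever) ≈ 0.741; Pr(influenza | fever, bacterial infection) ≈ 0.232

Under noisy-OR, P(fever | causes) = 1 − (1−0.02)·∏(1−qᵢ) over the active causes.
Numerator (weight on configurations with influenza): 0.115051 + 0.008398 = 0.123449
The normalizing constant is 0.02*0.95*0.81 + 0.6374*0.95*0.19 + 0.6864*0.05*0.81 + 0.883968*0.05*0.19 = 0.166638
P(influenza | fever) = 0.123449/0.166638 ≈ 0.741

With the extra evidence:
P(fever | bacterial infection) = 0.6864*0.81 + 0.883968*0.19 = 0.555984 + 0.167954 = 0.723938
Restricting to configurations with influenza present: 0.883968*0.19 = 0.167954.
P(influenza | fever, bacterial infection) = 0.167954 / 0.723938 ≈ 0.232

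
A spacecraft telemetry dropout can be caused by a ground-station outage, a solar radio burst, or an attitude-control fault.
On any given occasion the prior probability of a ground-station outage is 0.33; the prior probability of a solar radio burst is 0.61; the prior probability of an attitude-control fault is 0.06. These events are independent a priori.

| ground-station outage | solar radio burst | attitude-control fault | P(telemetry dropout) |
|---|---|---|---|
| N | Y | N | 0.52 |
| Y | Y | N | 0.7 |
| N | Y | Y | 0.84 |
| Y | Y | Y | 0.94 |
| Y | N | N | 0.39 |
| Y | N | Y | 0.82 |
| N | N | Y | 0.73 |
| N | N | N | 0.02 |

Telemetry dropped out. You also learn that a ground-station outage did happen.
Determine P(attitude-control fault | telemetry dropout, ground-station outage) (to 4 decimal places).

P(attitude-control fault | telemetry dropout, ground-station outage) ≈ 0.0896

P(telemetry dropout | ground-station outage) = 0.39·0.39·0.94 + 0.82·0.39·0.06 + 0.7·0.61·0.94 + 0.94·0.61·0.06 = 0.142974 + 0.019188 + 0.401380 + 0.034404 = 0.597946
The attitude-control fault-present share is 0.019188 + 0.034404 = 0.053592.
So P(attitude-control fault | telemetry dropout, ground-station outage) = 0.053592/0.597946 ≈ 0.0896.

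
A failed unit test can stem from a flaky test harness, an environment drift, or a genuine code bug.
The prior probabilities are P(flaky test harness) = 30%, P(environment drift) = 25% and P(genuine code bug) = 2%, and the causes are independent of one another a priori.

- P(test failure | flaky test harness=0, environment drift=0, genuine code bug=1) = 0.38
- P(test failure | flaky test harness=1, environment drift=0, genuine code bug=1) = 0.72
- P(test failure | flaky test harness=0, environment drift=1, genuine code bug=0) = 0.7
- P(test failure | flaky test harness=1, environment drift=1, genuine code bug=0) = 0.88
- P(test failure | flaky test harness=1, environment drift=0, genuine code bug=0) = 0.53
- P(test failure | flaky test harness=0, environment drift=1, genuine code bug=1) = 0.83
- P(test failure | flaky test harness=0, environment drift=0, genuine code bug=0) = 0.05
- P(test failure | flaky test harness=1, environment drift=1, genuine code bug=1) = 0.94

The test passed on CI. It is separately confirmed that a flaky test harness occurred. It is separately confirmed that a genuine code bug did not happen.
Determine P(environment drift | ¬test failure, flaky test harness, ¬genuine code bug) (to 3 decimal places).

P(environment drift | ¬test failure, flaky test harness, ¬genuine code bug) ≈ 0.078

P(¬test failure | flaky test harness, ¬genuine code bug) = 0.47*0.75 + 0.12*0.25 = 0.352500 + 0.030000 = 0.382500
The environment drift-present share is 0.12*0.25 = 0.030000.
So P(environment drift | ¬test failure, flaky test harness, ¬genuine code bug) = 0.030000/0.382500 ≈ 0.078.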